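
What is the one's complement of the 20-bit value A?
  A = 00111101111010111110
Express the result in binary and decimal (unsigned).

Flip each bit (0->1, 1->0):
  00111101111010111110
  11000010000101000001

Answer: 11000010000101000001 (794945)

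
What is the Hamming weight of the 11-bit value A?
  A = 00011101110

00011101110
1-bits at positions (from bit 0 = LSB): 1, 2, 3, 5, 6, 7
Count = 6

Answer: 6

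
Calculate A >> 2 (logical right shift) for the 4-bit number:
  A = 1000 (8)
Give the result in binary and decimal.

Logical shift right by 2: drop the bottom 2 bit(s), prepend 2 zero(s) on the left.
  1000  ->  keep [10], discard [00], prepend 00
= 0010

Answer: 0010 (2)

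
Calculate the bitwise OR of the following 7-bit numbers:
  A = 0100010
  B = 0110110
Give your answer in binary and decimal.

Apply | to each column (1 where either bit is 1):
  0100010
| 0110110
---------
  0110110

Answer: 0110110 (54)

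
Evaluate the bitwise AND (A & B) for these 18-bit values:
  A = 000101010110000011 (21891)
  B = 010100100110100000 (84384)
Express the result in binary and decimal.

Apply & to each column (1 only where both bits are 1):
  000101010110000011
& 010100100110100000
--------------------
  000100000110000000

Answer: 000100000110000000 (16768)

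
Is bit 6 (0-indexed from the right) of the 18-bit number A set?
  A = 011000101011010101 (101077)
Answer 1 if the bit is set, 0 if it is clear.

Bit 6 is the 7th from the right.
  011000101011010101
             ^
That bit is 1.

Answer: 1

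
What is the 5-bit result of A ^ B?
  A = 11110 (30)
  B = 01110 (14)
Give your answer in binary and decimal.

Apply ^ to each column (1 where bits differ):
  11110
^ 01110
-------
  10000

Answer: 10000 (16)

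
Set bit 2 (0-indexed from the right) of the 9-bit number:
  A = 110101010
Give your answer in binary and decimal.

Mask = 1 << 2 = 000000100
Bit 2 of A is 0, so OR-ing with the mask flips it to 1.
  110101010
| 000000100
-----------
  110101110

Answer: 110101110 (430)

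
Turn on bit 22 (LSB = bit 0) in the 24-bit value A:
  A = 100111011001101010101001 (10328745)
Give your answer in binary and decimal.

Mask = 1 << 22 = 010000000000000000000000
Bit 22 of A is 0, so OR-ing with the mask flips it to 1.
  100111011001101010101001
| 010000000000000000000000
--------------------------
  110111011001101010101001

Answer: 110111011001101010101001 (14523049)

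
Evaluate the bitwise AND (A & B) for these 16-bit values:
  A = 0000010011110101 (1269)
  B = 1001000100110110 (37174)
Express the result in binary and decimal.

Apply & to each column (1 only where both bits are 1):
  0000010011110101
& 1001000100110110
------------------
  0000000000110100

Answer: 0000000000110100 (52)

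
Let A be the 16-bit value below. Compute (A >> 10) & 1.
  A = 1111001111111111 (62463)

Bit 10 is the 11th from the right.
  1111001111111111
       ^
That bit is 0.

Answer: 0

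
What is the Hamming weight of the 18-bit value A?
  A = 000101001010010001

000101001010010001
1-bits at positions (from bit 0 = LSB): 0, 4, 7, 9, 12, 14
Count = 6

Answer: 6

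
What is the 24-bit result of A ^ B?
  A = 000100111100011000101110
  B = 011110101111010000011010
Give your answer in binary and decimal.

Apply ^ to each column (1 where bits differ):
  000100111100011000101110
^ 011110101111010000011010
--------------------------
  011010010011001000110100

Answer: 011010010011001000110100 (6894132)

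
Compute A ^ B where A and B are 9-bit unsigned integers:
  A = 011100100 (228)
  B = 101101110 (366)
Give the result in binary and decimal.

Apply ^ to each column (1 where bits differ):
  011100100
^ 101101110
-----------
  110001010

Answer: 110001010 (394)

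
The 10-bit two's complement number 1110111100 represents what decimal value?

MSB is 1, so the value is negative. Find the magnitude:
1. Invert bits:  0001000011
2. Add 1:        0001000100  = 68
3. Apply sign:   -68

Answer: -68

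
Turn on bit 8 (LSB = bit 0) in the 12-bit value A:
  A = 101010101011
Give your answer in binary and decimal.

Mask = 1 << 8 = 000100000000
Bit 8 of A is 0, so OR-ing with the mask flips it to 1.
  101010101011
| 000100000000
--------------
  101110101011

Answer: 101110101011 (2987)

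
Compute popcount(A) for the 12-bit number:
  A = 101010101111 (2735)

101010101111
1-bits at positions (from bit 0 = LSB): 0, 1, 2, 3, 5, 7, 9, 11
Count = 8

Answer: 8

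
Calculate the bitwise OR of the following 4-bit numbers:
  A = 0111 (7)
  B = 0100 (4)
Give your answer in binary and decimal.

Apply | to each column (1 where either bit is 1):
  0111
| 0100
------
  0111

Answer: 0111 (7)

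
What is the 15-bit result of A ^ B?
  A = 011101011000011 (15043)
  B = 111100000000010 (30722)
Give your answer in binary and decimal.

Apply ^ to each column (1 where bits differ):
  011101011000011
^ 111100000000010
-----------------
  100001011000001

Answer: 100001011000001 (17089)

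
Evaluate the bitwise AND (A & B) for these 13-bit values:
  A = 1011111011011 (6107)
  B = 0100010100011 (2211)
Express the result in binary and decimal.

Apply & to each column (1 only where both bits are 1):
  1011111011011
& 0100010100011
---------------
  0000010000011

Answer: 0000010000011 (131)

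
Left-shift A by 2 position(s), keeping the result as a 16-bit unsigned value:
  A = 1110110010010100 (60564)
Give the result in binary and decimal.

Shift left by 2: drop the top 2 bit(s), append 2 zero(s) on the right.
  1110110010010100  ->  discard [11], keep [10110010010100], append 00
= 1011001001010000

Answer: 1011001001010000 (45648)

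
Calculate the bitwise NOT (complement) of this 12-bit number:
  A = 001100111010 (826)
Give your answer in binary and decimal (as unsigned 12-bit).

Flip each bit (0->1, 1->0):
  001100111010
  110011000101

Answer: 110011000101 (3269)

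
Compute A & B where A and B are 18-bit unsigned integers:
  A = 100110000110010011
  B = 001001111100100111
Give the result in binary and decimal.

Apply & to each column (1 only where both bits are 1):
  100110000110010011
& 001001111100100111
--------------------
  000000000100000011

Answer: 000000000100000011 (259)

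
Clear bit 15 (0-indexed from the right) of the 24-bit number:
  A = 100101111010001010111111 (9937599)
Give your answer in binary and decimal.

Mask = ~(1 << 15) = 111111110111111111111111
Bit 15 of A is 1, so AND-ing with the mask clears it to 0.
  100101111010001010111111
& 111111110111111111111111
--------------------------
  100101110010001010111111

Answer: 100101110010001010111111 (9904831)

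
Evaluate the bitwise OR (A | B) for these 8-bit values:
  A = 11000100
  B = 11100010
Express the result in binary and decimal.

Apply | to each column (1 where either bit is 1):
  11000100
| 11100010
----------
  11100110

Answer: 11100110 (230)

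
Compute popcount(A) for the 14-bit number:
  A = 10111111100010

10111111100010
1-bits at positions (from bit 0 = LSB): 1, 5, 6, 7, 8, 9, 10, 11, 13
Count = 9

Answer: 9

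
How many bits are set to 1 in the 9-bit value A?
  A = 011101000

011101000
1-bits at positions (from bit 0 = LSB): 3, 5, 6, 7
Count = 4

Answer: 4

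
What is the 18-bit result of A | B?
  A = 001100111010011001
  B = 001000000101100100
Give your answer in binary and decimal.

Apply | to each column (1 where either bit is 1):
  001100111010011001
| 001000000101100100
--------------------
  001100111111111101

Answer: 001100111111111101 (53245)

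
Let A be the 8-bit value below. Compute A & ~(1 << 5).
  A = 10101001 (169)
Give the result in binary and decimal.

Mask = ~(1 << 5) = 11011111
Bit 5 of A is 1, so AND-ing with the mask clears it to 0.
  10101001
& 11011111
----------
  10001001

Answer: 10001001 (137)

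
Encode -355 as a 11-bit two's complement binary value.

1. Binary of +355:  00101100011
2. Invert bits:     11010011100
3. Add 1:           11010011101

Answer: 11010011101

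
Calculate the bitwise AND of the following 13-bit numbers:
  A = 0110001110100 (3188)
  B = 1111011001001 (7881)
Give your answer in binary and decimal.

Apply & to each column (1 only where both bits are 1):
  0110001110100
& 1111011001001
---------------
  0110001000000

Answer: 0110001000000 (3136)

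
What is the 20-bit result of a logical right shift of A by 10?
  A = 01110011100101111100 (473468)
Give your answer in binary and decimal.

Logical shift right by 10: drop the bottom 10 bit(s), prepend 10 zero(s) on the left.
  01110011100101111100  ->  keep [0111001110], discard [0101111100], prepend 0000000000
= 00000000000111001110

Answer: 00000000000111001110 (462)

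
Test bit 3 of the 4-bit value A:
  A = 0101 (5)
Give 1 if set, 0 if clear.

Bit 3 is the 4th from the right.
  0101
  ^
That bit is 0.

Answer: 0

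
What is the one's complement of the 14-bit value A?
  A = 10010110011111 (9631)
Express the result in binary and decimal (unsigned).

Flip each bit (0->1, 1->0):
  10010110011111
  01101001100000

Answer: 01101001100000 (6752)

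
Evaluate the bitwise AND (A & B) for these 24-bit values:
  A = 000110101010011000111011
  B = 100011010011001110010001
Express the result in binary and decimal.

Apply & to each column (1 only where both bits are 1):
  000110101010011000111011
& 100011010011001110010001
--------------------------
  000010000010001000010001

Answer: 000010000010001000010001 (533009)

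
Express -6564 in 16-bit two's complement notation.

1. Binary of +6564:  0001100110100100
2. Invert bits:     1110011001011011
3. Add 1:           1110011001011100

Answer: 1110011001011100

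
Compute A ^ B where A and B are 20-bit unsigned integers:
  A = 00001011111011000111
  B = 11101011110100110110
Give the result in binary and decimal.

Apply ^ to each column (1 where bits differ):
  00001011111011000111
^ 11101011110100110110
----------------------
  11100000001111110001

Answer: 11100000001111110001 (918513)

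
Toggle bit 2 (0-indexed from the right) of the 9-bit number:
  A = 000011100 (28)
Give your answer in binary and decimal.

Mask = 1 << 2 = 000000100
Bit 2 of A is 1; XOR with the mask flips it to 0.
  000011100
^ 000000100
-----------
  000011000

Answer: 000011000 (24)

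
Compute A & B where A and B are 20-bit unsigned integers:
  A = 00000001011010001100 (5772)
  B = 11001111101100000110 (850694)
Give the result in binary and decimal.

Apply & to each column (1 only where both bits are 1):
  00000001011010001100
& 11001111101100000110
----------------------
  00000001001000000100

Answer: 00000001001000000100 (4612)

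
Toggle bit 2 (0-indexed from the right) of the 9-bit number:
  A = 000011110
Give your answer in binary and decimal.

Mask = 1 << 2 = 000000100
Bit 2 of A is 1; XOR with the mask flips it to 0.
  000011110
^ 000000100
-----------
  000011010

Answer: 000011010 (26)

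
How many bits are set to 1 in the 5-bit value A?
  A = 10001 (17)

10001
1-bits at positions (from bit 0 = LSB): 0, 4
Count = 2

Answer: 2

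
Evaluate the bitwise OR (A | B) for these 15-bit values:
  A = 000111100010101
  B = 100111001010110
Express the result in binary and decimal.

Apply | to each column (1 where either bit is 1):
  000111100010101
| 100111001010110
-----------------
  100111101010111

Answer: 100111101010111 (20311)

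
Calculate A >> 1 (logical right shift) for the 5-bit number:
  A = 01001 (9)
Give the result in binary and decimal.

Logical shift right by 1: drop the bottom 1 bit(s), prepend 1 zero(s) on the left.
  01001  ->  keep [0100], discard [1], prepend 0
= 00100

Answer: 00100 (4)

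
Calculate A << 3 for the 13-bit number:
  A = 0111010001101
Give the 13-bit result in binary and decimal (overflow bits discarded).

Shift left by 3: drop the top 3 bit(s), append 3 zero(s) on the right.
  0111010001101  ->  discard [011], keep [1010001101], append 000
= 1010001101000

Answer: 1010001101000 (5224)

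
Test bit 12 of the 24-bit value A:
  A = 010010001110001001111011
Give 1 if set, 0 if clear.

Bit 12 is the 13th from the right.
  010010001110001001111011
             ^
That bit is 0.

Answer: 0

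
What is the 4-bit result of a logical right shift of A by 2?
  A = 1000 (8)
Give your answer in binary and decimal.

Logical shift right by 2: drop the bottom 2 bit(s), prepend 2 zero(s) on the left.
  1000  ->  keep [10], discard [00], prepend 00
= 0010

Answer: 0010 (2)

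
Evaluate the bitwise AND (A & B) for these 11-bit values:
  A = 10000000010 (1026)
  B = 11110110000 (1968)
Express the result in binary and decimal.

Apply & to each column (1 only where both bits are 1):
  10000000010
& 11110110000
-------------
  10000000000

Answer: 10000000000 (1024)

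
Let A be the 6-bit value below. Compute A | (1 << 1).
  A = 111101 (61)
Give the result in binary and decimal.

Mask = 1 << 1 = 000010
Bit 1 of A is 0, so OR-ing with the mask flips it to 1.
  111101
| 000010
--------
  111111

Answer: 111111 (63)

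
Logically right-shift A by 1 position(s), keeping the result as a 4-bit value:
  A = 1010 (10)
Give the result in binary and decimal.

Logical shift right by 1: drop the bottom 1 bit(s), prepend 1 zero(s) on the left.
  1010  ->  keep [101], discard [0], prepend 0
= 0101

Answer: 0101 (5)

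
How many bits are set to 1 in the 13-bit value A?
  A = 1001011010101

1001011010101
1-bits at positions (from bit 0 = LSB): 0, 2, 4, 6, 7, 9, 12
Count = 7

Answer: 7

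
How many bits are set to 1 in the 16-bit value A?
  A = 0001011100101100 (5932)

0001011100101100
1-bits at positions (from bit 0 = LSB): 2, 3, 5, 8, 9, 10, 12
Count = 7

Answer: 7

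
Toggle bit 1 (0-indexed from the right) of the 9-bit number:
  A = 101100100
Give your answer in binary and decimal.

Mask = 1 << 1 = 000000010
Bit 1 of A is 0; XOR with the mask flips it to 1.
  101100100
^ 000000010
-----------
  101100110

Answer: 101100110 (358)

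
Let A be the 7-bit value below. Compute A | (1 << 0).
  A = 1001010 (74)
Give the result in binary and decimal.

Mask = 1 << 0 = 0000001
Bit 0 of A is 0, so OR-ing with the mask flips it to 1.
  1001010
| 0000001
---------
  1001011

Answer: 1001011 (75)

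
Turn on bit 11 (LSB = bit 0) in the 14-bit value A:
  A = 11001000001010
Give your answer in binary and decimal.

Mask = 1 << 11 = 00100000000000
Bit 11 of A is 0, so OR-ing with the mask flips it to 1.
  11001000001010
| 00100000000000
----------------
  11101000001010

Answer: 11101000001010 (14858)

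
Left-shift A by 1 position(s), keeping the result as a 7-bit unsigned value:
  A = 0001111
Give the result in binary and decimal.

Shift left by 1: drop the top 1 bit(s), append 1 zero(s) on the right.
  0001111  ->  discard [0], keep [001111], append 0
= 0011110

Answer: 0011110 (30)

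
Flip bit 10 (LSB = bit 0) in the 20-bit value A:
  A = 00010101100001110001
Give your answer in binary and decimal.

Mask = 1 << 10 = 00000000010000000000
Bit 10 of A is 0; XOR with the mask flips it to 1.
  00010101100001110001
^ 00000000010000000000
----------------------
  00010101110001110001

Answer: 00010101110001110001 (89201)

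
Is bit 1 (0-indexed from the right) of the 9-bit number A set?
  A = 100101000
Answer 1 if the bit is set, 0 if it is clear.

Bit 1 is the 2nd from the right.
  100101000
         ^
That bit is 0.

Answer: 0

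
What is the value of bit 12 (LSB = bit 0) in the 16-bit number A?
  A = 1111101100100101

Bit 12 is the 13th from the right.
  1111101100100101
     ^
That bit is 1.

Answer: 1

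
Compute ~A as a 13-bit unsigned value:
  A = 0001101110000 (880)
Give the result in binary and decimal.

Flip each bit (0->1, 1->0):
  0001101110000
  1110010001111

Answer: 1110010001111 (7311)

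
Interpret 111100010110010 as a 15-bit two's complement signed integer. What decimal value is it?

MSB is 1, so the value is negative. Find the magnitude:
1. Invert bits:  000011101001101
2. Add 1:        000011101001110  = 1870
3. Apply sign:   -1870

Answer: -1870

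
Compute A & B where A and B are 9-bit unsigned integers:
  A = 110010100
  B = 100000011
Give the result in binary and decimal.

Apply & to each column (1 only where both bits are 1):
  110010100
& 100000011
-----------
  100000000

Answer: 100000000 (256)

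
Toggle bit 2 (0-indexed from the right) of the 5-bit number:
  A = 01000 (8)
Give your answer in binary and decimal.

Mask = 1 << 2 = 00100
Bit 2 of A is 0; XOR with the mask flips it to 1.
  01000
^ 00100
-------
  01100

Answer: 01100 (12)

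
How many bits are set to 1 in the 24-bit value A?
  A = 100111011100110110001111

100111011100110110001111
1-bits at positions (from bit 0 = LSB): 0, 1, 2, 3, 7, 8, 10, 11, 14, 15, 16, 18, 19, 20, 23
Count = 15

Answer: 15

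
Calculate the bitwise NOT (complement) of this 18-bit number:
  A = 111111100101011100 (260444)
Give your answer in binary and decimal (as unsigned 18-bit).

Flip each bit (0->1, 1->0):
  111111100101011100
  000000011010100011

Answer: 000000011010100011 (1699)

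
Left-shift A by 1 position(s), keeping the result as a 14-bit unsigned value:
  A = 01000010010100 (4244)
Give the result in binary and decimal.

Shift left by 1: drop the top 1 bit(s), append 1 zero(s) on the right.
  01000010010100  ->  discard [0], keep [1000010010100], append 0
= 10000100101000

Answer: 10000100101000 (8488)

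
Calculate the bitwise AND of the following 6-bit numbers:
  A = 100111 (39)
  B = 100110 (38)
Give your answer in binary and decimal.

Apply & to each column (1 only where both bits are 1):
  100111
& 100110
--------
  100110

Answer: 100110 (38)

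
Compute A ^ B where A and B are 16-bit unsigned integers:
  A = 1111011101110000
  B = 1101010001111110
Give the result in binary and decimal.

Apply ^ to each column (1 where bits differ):
  1111011101110000
^ 1101010001111110
------------------
  0010001100001110

Answer: 0010001100001110 (8974)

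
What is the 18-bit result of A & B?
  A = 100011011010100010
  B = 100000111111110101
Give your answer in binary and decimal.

Apply & to each column (1 only where both bits are 1):
  100011011010100010
& 100000111111110101
--------------------
  100000011010100000

Answer: 100000011010100000 (132768)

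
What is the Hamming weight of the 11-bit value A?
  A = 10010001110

10010001110
1-bits at positions (from bit 0 = LSB): 1, 2, 3, 7, 10
Count = 5

Answer: 5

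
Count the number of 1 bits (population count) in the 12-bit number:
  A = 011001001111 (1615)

011001001111
1-bits at positions (from bit 0 = LSB): 0, 1, 2, 3, 6, 9, 10
Count = 7

Answer: 7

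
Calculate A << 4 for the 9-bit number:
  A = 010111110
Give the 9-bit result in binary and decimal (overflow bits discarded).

Shift left by 4: drop the top 4 bit(s), append 4 zero(s) on the right.
  010111110  ->  discard [0101], keep [11110], append 0000
= 111100000

Answer: 111100000 (480)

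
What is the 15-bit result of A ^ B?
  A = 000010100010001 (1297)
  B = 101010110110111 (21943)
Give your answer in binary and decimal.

Apply ^ to each column (1 where bits differ):
  000010100010001
^ 101010110110111
-----------------
  101000010100110

Answer: 101000010100110 (20646)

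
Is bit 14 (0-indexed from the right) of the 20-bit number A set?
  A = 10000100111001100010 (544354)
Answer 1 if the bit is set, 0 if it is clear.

Bit 14 is the 15th from the right.
  10000100111001100010
       ^
That bit is 1.

Answer: 1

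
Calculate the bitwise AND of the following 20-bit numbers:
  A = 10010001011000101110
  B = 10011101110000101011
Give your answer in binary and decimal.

Apply & to each column (1 only where both bits are 1):
  10010001011000101110
& 10011101110000101011
----------------------
  10010001010000101010

Answer: 10010001010000101010 (594986)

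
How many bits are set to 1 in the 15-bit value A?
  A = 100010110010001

100010110010001
1-bits at positions (from bit 0 = LSB): 0, 4, 7, 8, 10, 14
Count = 6

Answer: 6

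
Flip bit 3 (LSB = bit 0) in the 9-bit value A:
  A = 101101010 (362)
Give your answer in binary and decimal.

Mask = 1 << 3 = 000001000
Bit 3 of A is 1; XOR with the mask flips it to 0.
  101101010
^ 000001000
-----------
  101100010

Answer: 101100010 (354)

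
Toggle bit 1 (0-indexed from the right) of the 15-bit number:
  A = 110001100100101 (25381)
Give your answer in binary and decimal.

Mask = 1 << 1 = 000000000000010
Bit 1 of A is 0; XOR with the mask flips it to 1.
  110001100100101
^ 000000000000010
-----------------
  110001100100111

Answer: 110001100100111 (25383)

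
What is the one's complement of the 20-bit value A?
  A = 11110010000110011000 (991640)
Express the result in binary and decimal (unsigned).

Flip each bit (0->1, 1->0):
  11110010000110011000
  00001101111001100111

Answer: 00001101111001100111 (56935)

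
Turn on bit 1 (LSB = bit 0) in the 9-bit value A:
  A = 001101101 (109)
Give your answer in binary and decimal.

Mask = 1 << 1 = 000000010
Bit 1 of A is 0, so OR-ing with the mask flips it to 1.
  001101101
| 000000010
-----------
  001101111

Answer: 001101111 (111)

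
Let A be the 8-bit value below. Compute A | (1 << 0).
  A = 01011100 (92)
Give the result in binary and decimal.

Mask = 1 << 0 = 00000001
Bit 0 of A is 0, so OR-ing with the mask flips it to 1.
  01011100
| 00000001
----------
  01011101

Answer: 01011101 (93)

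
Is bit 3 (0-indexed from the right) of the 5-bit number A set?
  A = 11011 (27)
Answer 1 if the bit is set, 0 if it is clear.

Bit 3 is the 4th from the right.
  11011
   ^
That bit is 1.

Answer: 1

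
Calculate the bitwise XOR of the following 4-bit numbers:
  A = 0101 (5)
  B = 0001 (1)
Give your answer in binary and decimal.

Apply ^ to each column (1 where bits differ):
  0101
^ 0001
------
  0100

Answer: 0100 (4)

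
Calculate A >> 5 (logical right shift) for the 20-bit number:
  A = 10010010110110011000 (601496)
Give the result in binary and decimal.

Logical shift right by 5: drop the bottom 5 bit(s), prepend 5 zero(s) on the left.
  10010010110110011000  ->  keep [100100101101100], discard [11000], prepend 00000
= 00000100100101101100

Answer: 00000100100101101100 (18796)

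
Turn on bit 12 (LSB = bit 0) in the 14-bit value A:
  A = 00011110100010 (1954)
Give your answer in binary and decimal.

Mask = 1 << 12 = 01000000000000
Bit 12 of A is 0, so OR-ing with the mask flips it to 1.
  00011110100010
| 01000000000000
----------------
  01011110100010

Answer: 01011110100010 (6050)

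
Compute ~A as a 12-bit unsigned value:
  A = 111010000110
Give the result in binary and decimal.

Flip each bit (0->1, 1->0):
  111010000110
  000101111001

Answer: 000101111001 (377)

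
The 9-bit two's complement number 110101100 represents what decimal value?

MSB is 1, so the value is negative. Find the magnitude:
1. Invert bits:  001010011
2. Add 1:        001010100  = 84
3. Apply sign:   -84

Answer: -84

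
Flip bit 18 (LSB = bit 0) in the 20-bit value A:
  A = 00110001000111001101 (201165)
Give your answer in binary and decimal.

Mask = 1 << 18 = 01000000000000000000
Bit 18 of A is 0; XOR with the mask flips it to 1.
  00110001000111001101
^ 01000000000000000000
----------------------
  01110001000111001101

Answer: 01110001000111001101 (463309)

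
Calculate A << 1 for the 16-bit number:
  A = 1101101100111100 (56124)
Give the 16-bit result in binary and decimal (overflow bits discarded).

Shift left by 1: drop the top 1 bit(s), append 1 zero(s) on the right.
  1101101100111100  ->  discard [1], keep [101101100111100], append 0
= 1011011001111000

Answer: 1011011001111000 (46712)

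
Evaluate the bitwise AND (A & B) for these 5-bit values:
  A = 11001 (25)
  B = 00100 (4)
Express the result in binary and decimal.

Apply & to each column (1 only where both bits are 1):
  11001
& 00100
-------
  00000

Answer: 00000 (0)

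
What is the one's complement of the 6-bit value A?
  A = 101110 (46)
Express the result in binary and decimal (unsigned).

Flip each bit (0->1, 1->0):
  101110
  010001

Answer: 010001 (17)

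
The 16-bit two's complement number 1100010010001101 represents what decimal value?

MSB is 1, so the value is negative. Find the magnitude:
1. Invert bits:  0011101101110010
2. Add 1:        0011101101110011  = 15219
3. Apply sign:   -15219

Answer: -15219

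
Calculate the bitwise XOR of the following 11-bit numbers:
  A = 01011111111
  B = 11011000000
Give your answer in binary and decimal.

Apply ^ to each column (1 where bits differ):
  01011111111
^ 11011000000
-------------
  10000111111

Answer: 10000111111 (1087)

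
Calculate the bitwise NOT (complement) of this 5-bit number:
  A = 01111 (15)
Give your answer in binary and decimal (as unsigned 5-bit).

Flip each bit (0->1, 1->0):
  01111
  10000

Answer: 10000 (16)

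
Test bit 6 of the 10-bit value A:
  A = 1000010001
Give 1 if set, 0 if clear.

Bit 6 is the 7th from the right.
  1000010001
     ^
That bit is 0.

Answer: 0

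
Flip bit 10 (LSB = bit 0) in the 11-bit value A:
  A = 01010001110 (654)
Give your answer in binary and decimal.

Mask = 1 << 10 = 10000000000
Bit 10 of A is 0; XOR with the mask flips it to 1.
  01010001110
^ 10000000000
-------------
  11010001110

Answer: 11010001110 (1678)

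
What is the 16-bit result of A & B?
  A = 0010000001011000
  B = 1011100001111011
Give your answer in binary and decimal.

Apply & to each column (1 only where both bits are 1):
  0010000001011000
& 1011100001111011
------------------
  0010000001011000

Answer: 0010000001011000 (8280)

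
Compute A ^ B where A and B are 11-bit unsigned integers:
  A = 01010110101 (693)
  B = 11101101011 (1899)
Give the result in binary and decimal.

Apply ^ to each column (1 where bits differ):
  01010110101
^ 11101101011
-------------
  10111011110

Answer: 10111011110 (1502)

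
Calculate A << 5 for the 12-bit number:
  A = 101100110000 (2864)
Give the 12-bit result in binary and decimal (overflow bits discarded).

Shift left by 5: drop the top 5 bit(s), append 5 zero(s) on the right.
  101100110000  ->  discard [10110], keep [0110000], append 00000
= 011000000000

Answer: 011000000000 (1536)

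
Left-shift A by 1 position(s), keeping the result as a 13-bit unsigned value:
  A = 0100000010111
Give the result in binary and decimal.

Shift left by 1: drop the top 1 bit(s), append 1 zero(s) on the right.
  0100000010111  ->  discard [0], keep [100000010111], append 0
= 1000000101110

Answer: 1000000101110 (4142)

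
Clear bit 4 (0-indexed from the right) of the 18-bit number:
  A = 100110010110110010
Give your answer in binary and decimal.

Mask = ~(1 << 4) = 111111111111101111
Bit 4 of A is 1, so AND-ing with the mask clears it to 0.
  100110010110110010
& 111111111111101111
--------------------
  100110010110100010

Answer: 100110010110100010 (157090)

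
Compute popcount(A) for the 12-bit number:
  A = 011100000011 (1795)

011100000011
1-bits at positions (from bit 0 = LSB): 0, 1, 8, 9, 10
Count = 5

Answer: 5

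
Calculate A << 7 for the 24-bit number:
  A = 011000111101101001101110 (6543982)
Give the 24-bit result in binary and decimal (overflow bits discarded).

Shift left by 7: drop the top 7 bit(s), append 7 zero(s) on the right.
  011000111101101001101110  ->  discard [0110001], keep [11101101001101110], append 0000000
= 111011010011011100000000

Answer: 111011010011011100000000 (15546112)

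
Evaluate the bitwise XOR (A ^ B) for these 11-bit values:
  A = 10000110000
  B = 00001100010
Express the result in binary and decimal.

Apply ^ to each column (1 where bits differ):
  10000110000
^ 00001100010
-------------
  10001010010

Answer: 10001010010 (1106)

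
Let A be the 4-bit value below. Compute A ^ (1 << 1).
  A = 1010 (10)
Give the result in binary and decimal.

Mask = 1 << 1 = 0010
Bit 1 of A is 1; XOR with the mask flips it to 0.
  1010
^ 0010
------
  1000

Answer: 1000 (8)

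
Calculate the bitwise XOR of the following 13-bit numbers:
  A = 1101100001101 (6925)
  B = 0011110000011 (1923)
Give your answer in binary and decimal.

Apply ^ to each column (1 where bits differ):
  1101100001101
^ 0011110000011
---------------
  1110010001110

Answer: 1110010001110 (7310)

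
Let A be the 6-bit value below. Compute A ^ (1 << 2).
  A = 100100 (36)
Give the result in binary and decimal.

Mask = 1 << 2 = 000100
Bit 2 of A is 1; XOR with the mask flips it to 0.
  100100
^ 000100
--------
  100000

Answer: 100000 (32)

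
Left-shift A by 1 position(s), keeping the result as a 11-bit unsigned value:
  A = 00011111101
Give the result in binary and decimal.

Shift left by 1: drop the top 1 bit(s), append 1 zero(s) on the right.
  00011111101  ->  discard [0], keep [0011111101], append 0
= 00111111010

Answer: 00111111010 (506)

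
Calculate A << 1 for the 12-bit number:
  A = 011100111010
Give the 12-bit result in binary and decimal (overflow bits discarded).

Shift left by 1: drop the top 1 bit(s), append 1 zero(s) on the right.
  011100111010  ->  discard [0], keep [11100111010], append 0
= 111001110100

Answer: 111001110100 (3700)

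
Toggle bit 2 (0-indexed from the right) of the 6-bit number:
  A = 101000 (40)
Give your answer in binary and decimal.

Mask = 1 << 2 = 000100
Bit 2 of A is 0; XOR with the mask flips it to 1.
  101000
^ 000100
--------
  101100

Answer: 101100 (44)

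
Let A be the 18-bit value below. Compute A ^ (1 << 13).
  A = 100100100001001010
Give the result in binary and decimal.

Mask = 1 << 13 = 000010000000000000
Bit 13 of A is 0; XOR with the mask flips it to 1.
  100100100001001010
^ 000010000000000000
--------------------
  100110100001001010

Answer: 100110100001001010 (157770)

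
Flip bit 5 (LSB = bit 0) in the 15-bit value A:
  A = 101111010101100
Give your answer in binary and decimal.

Mask = 1 << 5 = 000000000100000
Bit 5 of A is 1; XOR with the mask flips it to 0.
  101111010101100
^ 000000000100000
-----------------
  101111010001100

Answer: 101111010001100 (24204)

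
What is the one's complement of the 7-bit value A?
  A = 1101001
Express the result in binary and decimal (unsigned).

Flip each bit (0->1, 1->0):
  1101001
  0010110

Answer: 0010110 (22)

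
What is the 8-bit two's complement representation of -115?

1. Binary of +115:  01110011
2. Invert bits:     10001100
3. Add 1:           10001101

Answer: 10001101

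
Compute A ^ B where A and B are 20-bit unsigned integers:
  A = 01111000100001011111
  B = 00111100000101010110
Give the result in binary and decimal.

Apply ^ to each column (1 where bits differ):
  01111000100001011111
^ 00111100000101010110
----------------------
  01000100100100001001

Answer: 01000100100100001001 (280841)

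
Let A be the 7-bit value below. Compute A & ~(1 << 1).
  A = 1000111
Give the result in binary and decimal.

Mask = ~(1 << 1) = 1111101
Bit 1 of A is 1, so AND-ing with the mask clears it to 0.
  1000111
& 1111101
---------
  1000101

Answer: 1000101 (69)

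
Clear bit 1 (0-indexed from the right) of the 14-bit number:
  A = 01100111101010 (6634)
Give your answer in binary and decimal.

Mask = ~(1 << 1) = 11111111111101
Bit 1 of A is 1, so AND-ing with the mask clears it to 0.
  01100111101010
& 11111111111101
----------------
  01100111101000

Answer: 01100111101000 (6632)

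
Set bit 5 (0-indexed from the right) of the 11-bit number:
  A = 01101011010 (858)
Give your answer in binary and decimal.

Mask = 1 << 5 = 00000100000
Bit 5 of A is 0, so OR-ing with the mask flips it to 1.
  01101011010
| 00000100000
-------------
  01101111010

Answer: 01101111010 (890)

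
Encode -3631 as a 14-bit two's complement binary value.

1. Binary of +3631:  00111000101111
2. Invert bits:     11000111010000
3. Add 1:           11000111010001

Answer: 11000111010001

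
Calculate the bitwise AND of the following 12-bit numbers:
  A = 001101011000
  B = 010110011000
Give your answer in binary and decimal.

Apply & to each column (1 only where both bits are 1):
  001101011000
& 010110011000
--------------
  000100011000

Answer: 000100011000 (280)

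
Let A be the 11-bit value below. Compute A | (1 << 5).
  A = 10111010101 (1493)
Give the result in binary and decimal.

Mask = 1 << 5 = 00000100000
Bit 5 of A is 0, so OR-ing with the mask flips it to 1.
  10111010101
| 00000100000
-------------
  10111110101

Answer: 10111110101 (1525)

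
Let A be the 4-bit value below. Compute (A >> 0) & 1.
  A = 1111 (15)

Bit 0 is the 1st from the right.
  1111
     ^
That bit is 1.

Answer: 1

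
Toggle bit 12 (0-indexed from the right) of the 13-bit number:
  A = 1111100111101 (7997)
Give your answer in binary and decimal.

Mask = 1 << 12 = 1000000000000
Bit 12 of A is 1; XOR with the mask flips it to 0.
  1111100111101
^ 1000000000000
---------------
  0111100111101

Answer: 0111100111101 (3901)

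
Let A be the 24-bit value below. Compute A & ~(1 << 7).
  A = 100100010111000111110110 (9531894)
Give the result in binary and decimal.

Mask = ~(1 << 7) = 111111111111111101111111
Bit 7 of A is 1, so AND-ing with the mask clears it to 0.
  100100010111000111110110
& 111111111111111101111111
--------------------------
  100100010111000101110110

Answer: 100100010111000101110110 (9531766)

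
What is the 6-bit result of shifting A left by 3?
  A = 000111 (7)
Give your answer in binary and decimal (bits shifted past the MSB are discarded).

Shift left by 3: drop the top 3 bit(s), append 3 zero(s) on the right.
  000111  ->  discard [000], keep [111], append 000
= 111000

Answer: 111000 (56)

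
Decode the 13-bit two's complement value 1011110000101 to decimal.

MSB is 1, so the value is negative. Find the magnitude:
1. Invert bits:  0100001111010
2. Add 1:        0100001111011  = 2171
3. Apply sign:   -2171

Answer: -2171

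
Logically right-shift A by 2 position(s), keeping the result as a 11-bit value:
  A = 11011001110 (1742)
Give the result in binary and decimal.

Logical shift right by 2: drop the bottom 2 bit(s), prepend 2 zero(s) on the left.
  11011001110  ->  keep [110110011], discard [10], prepend 00
= 00110110011

Answer: 00110110011 (435)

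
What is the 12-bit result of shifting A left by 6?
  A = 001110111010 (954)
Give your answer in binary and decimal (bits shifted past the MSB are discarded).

Shift left by 6: drop the top 6 bit(s), append 6 zero(s) on the right.
  001110111010  ->  discard [001110], keep [111010], append 000000
= 111010000000

Answer: 111010000000 (3712)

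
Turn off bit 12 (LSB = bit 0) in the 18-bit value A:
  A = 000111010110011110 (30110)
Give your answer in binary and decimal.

Mask = ~(1 << 12) = 111110111111111111
Bit 12 of A is 1, so AND-ing with the mask clears it to 0.
  000111010110011110
& 111110111111111111
--------------------
  000110010110011110

Answer: 000110010110011110 (26014)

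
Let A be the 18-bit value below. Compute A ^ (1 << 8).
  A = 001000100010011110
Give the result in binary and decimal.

Mask = 1 << 8 = 000000000100000000
Bit 8 of A is 0; XOR with the mask flips it to 1.
  001000100010011110
^ 000000000100000000
--------------------
  001000100110011110

Answer: 001000100110011110 (35230)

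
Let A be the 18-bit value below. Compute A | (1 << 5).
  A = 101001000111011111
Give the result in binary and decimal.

Mask = 1 << 5 = 000000000000100000
Bit 5 of A is 0, so OR-ing with the mask flips it to 1.
  101001000111011111
| 000000000000100000
--------------------
  101001000111111111

Answer: 101001000111111111 (168447)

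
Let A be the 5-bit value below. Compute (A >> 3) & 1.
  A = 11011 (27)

Bit 3 is the 4th from the right.
  11011
   ^
That bit is 1.

Answer: 1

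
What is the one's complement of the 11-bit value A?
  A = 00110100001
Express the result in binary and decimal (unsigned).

Flip each bit (0->1, 1->0):
  00110100001
  11001011110

Answer: 11001011110 (1630)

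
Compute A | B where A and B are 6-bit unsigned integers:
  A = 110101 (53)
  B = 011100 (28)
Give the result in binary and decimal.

Apply | to each column (1 where either bit is 1):
  110101
| 011100
--------
  111101

Answer: 111101 (61)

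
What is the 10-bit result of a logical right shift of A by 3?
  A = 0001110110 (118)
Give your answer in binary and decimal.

Logical shift right by 3: drop the bottom 3 bit(s), prepend 3 zero(s) on the left.
  0001110110  ->  keep [0001110], discard [110], prepend 000
= 0000001110

Answer: 0000001110 (14)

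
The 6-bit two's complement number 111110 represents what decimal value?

MSB is 1, so the value is negative. Find the magnitude:
1. Invert bits:  000001
2. Add 1:        000010  = 2
3. Apply sign:   -2

Answer: -2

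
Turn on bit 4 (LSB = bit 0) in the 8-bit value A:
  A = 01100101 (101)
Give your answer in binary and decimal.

Mask = 1 << 4 = 00010000
Bit 4 of A is 0, so OR-ing with the mask flips it to 1.
  01100101
| 00010000
----------
  01110101

Answer: 01110101 (117)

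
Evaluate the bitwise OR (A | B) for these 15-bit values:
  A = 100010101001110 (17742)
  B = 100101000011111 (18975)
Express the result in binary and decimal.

Apply | to each column (1 where either bit is 1):
  100010101001110
| 100101000011111
-----------------
  100111101011111

Answer: 100111101011111 (20319)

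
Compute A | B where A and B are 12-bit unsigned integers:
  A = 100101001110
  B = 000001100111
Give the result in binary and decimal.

Apply | to each column (1 where either bit is 1):
  100101001110
| 000001100111
--------------
  100101101111

Answer: 100101101111 (2415)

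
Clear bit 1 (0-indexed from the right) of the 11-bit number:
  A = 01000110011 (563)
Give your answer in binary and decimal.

Mask = ~(1 << 1) = 11111111101
Bit 1 of A is 1, so AND-ing with the mask clears it to 0.
  01000110011
& 11111111101
-------------
  01000110001

Answer: 01000110001 (561)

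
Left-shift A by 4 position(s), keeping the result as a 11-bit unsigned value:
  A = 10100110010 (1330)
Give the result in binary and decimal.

Shift left by 4: drop the top 4 bit(s), append 4 zero(s) on the right.
  10100110010  ->  discard [1010], keep [0110010], append 0000
= 01100100000

Answer: 01100100000 (800)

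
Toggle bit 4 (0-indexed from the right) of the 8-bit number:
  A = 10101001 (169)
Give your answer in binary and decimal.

Mask = 1 << 4 = 00010000
Bit 4 of A is 0; XOR with the mask flips it to 1.
  10101001
^ 00010000
----------
  10111001

Answer: 10111001 (185)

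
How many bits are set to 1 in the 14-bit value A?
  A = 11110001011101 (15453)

11110001011101
1-bits at positions (from bit 0 = LSB): 0, 2, 3, 4, 6, 10, 11, 12, 13
Count = 9

Answer: 9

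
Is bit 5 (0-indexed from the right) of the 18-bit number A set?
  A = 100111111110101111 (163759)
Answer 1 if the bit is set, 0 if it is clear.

Bit 5 is the 6th from the right.
  100111111110101111
              ^
That bit is 1.

Answer: 1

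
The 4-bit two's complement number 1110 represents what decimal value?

MSB is 1, so the value is negative. Find the magnitude:
1. Invert bits:  0001
2. Add 1:        0010  = 2
3. Apply sign:   -2

Answer: -2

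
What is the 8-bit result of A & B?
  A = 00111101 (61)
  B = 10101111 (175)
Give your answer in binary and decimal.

Apply & to each column (1 only where both bits are 1):
  00111101
& 10101111
----------
  00101101

Answer: 00101101 (45)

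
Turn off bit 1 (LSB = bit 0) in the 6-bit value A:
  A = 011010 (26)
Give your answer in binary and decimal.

Mask = ~(1 << 1) = 111101
Bit 1 of A is 1, so AND-ing with the mask clears it to 0.
  011010
& 111101
--------
  011000

Answer: 011000 (24)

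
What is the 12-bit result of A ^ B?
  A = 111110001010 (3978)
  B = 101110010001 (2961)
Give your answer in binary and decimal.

Apply ^ to each column (1 where bits differ):
  111110001010
^ 101110010001
--------------
  010000011011

Answer: 010000011011 (1051)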